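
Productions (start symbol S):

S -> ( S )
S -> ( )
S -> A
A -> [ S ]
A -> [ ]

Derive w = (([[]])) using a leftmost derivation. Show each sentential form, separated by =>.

S => (S) => ((S)) => ((A)) => (([S])) => (([A])) => (([[]]))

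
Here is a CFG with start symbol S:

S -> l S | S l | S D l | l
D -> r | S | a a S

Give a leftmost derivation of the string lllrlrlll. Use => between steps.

S => SDl   [S -> S D l]
SDl => lDl   [S -> l]
lDl => lSl   [D -> S]
lSl => lSll   [S -> S l]
lSll => lSDlll   [S -> S D l]
lSDlll => lSDlDlll   [S -> S D l]
lSDlDlll => lSlDlDlll   [S -> S l]
lSlDlDlll => lllDlDlll   [S -> l]
lllDlDlll => lllrlDlll   [D -> r]
lllrlDlll => lllrlrlll   [D -> r]

S=>SDl=>lDl=>lSl=>lSll=>lSDlll=>lSDlDlll=>lSlDlDlll=>lllDlDlll=>lllrlDlll=>lllrlrlll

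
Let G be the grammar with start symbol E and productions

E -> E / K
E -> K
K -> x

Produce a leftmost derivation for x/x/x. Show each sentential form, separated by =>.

E => E/K => E/K/K => K/K/K => x/K/K => x/x/K => x/x/x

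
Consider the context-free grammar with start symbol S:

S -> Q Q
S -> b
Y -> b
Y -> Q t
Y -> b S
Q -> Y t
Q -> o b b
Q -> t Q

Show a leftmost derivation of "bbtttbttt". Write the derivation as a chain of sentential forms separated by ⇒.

S ⇒ QQ ⇒ YtQ ⇒ bStQ ⇒ bbtQ ⇒ bbtYt ⇒ bbtQtt ⇒ bbttQtt ⇒ bbtttQtt ⇒ bbtttYttt ⇒ bbtttbttt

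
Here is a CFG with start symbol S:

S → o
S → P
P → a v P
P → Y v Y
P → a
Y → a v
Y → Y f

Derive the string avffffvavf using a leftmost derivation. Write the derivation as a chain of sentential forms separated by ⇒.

S ⇒ P ⇒ YvY ⇒ YfvY ⇒ YffvY ⇒ YfffvY ⇒ YffffvY ⇒ avffffvY ⇒ avffffvYf ⇒ avffffvavf

S ⇒ P   [S → P]
P ⇒ YvY   [P → Y v Y]
YvY ⇒ YfvY   [Y → Y f]
YfvY ⇒ YffvY   [Y → Y f]
YffvY ⇒ YfffvY   [Y → Y f]
YfffvY ⇒ YffffvY   [Y → Y f]
YffffvY ⇒ avffffvY   [Y → a v]
avffffvY ⇒ avffffvYf   [Y → Y f]
avffffvYf ⇒ avffffvavf   [Y → a v]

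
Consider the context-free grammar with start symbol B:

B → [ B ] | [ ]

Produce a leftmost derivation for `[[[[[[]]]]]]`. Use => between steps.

B => [B] => [[B]] => [[[B]]] => [[[[B]]]] => [[[[[B]]]]] => [[[[[[]]]]]]

B => [B]   [B → [ B ]]
[B] => [[B]]   [B → [ B ]]
[[B]] => [[[B]]]   [B → [ B ]]
[[[B]]] => [[[[B]]]]   [B → [ B ]]
[[[[B]]]] => [[[[[B]]]]]   [B → [ B ]]
[[[[[B]]]]] => [[[[[[]]]]]]   [B → [ ]]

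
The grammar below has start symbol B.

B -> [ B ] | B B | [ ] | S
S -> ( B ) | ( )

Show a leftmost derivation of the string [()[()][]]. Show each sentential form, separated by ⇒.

B ⇒ [B] ⇒ [BB] ⇒ [BBB] ⇒ [SBB] ⇒ [()BB] ⇒ [()[B]B] ⇒ [()[S]B] ⇒ [()[()]B] ⇒ [()[()][]]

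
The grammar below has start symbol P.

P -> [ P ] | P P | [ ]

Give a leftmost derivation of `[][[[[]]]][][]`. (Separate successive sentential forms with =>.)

P=>PP=>[]P=>[]PP=>[]PPP=>[][P]PP=>[][[P]]PP=>[][[[P]]]PP=>[][[[[]]]]PP=>[][[[[]]]][]P=>[][[[[]]]][][]

P => PP   [P -> P P]
PP => []P   [P -> [ ]]
[]P => []PP   [P -> P P]
[]PP => []PPP   [P -> P P]
[]PPP => [][P]PP   [P -> [ P ]]
[][P]PP => [][[P]]PP   [P -> [ P ]]
[][[P]]PP => [][[[P]]]PP   [P -> [ P ]]
[][[[P]]]PP => [][[[[]]]]PP   [P -> [ ]]
[][[[[]]]]PP => [][[[[]]]][]P   [P -> [ ]]
[][[[[]]]][]P => [][[[[]]]][][]   [P -> [ ]]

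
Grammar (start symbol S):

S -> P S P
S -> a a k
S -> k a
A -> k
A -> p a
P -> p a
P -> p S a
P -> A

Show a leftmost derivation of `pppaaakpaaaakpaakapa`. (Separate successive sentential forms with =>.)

S => PSP   [S -> P S P]
PSP => pSaSP   [P -> p S a]
pSaSP => pPSPaSP   [S -> P S P]
pPSPaSP => ppSaSPaSP   [P -> p S a]
ppSaSPaSP => ppPSPaSPaSP   [S -> P S P]
ppPSPaSPaSP => pppaSPaSPaSP   [P -> p a]
pppaSPaSPaSP => pppaaakPaSPaSP   [S -> a a k]
pppaaakPaSPaSP => pppaaakpaaSPaSP   [P -> p a]
pppaaakpaaSPaSP => pppaaakpaaaakPaSP   [S -> a a k]
pppaaakpaaaakPaSP => pppaaakpaaaakpaaSP   [P -> p a]
pppaaakpaaaakpaaSP => pppaaakpaaaakpaakaP   [S -> k a]
pppaaakpaaaakpaakaP => pppaaakpaaaakpaakapa   [P -> p a]

S => PSP => pSaSP => pPSPaSP => ppSaSPaSP => ppPSPaSPaSP => pppaSPaSPaSP => pppaaakPaSPaSP => pppaaakpaaSPaSP => pppaaakpaaaakPaSP => pppaaakpaaaakpaaSP => pppaaakpaaaakpaakaP => pppaaakpaaaakpaakapa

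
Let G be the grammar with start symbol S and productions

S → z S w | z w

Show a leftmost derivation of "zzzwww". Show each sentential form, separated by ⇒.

S⇒zSw⇒zzSww⇒zzzwww

S ⇒ zSw   [S → z S w]
zSw ⇒ zzSww   [S → z S w]
zzSww ⇒ zzzwww   [S → z w]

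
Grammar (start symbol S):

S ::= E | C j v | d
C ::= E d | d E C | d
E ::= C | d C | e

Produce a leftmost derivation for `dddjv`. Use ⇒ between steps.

S ⇒ Cjv ⇒ Edjv ⇒ dCdjv ⇒ dddjv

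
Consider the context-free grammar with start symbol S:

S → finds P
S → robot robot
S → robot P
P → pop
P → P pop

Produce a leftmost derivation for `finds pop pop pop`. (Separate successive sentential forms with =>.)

S => finds P   [S → finds P]
finds P => finds P pop   [P → P pop]
finds P pop => finds P pop pop   [P → P pop]
finds P pop pop => finds pop pop pop   [P → pop]

S => finds P => finds P pop => finds P pop pop => finds pop pop pop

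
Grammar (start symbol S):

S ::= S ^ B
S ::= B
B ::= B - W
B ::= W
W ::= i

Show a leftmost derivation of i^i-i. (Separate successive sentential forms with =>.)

S => S^B => B^B => W^B => i^B => i^B-W => i^W-W => i^i-W => i^i-i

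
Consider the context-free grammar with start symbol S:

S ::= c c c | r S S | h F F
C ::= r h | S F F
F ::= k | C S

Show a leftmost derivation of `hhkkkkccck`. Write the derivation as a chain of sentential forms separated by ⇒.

S ⇒ hFF ⇒ hCSF ⇒ hSFFSF ⇒ hhFFFFSF ⇒ hhkFFFSF ⇒ hhkkFFSF ⇒ hhkkkFSF ⇒ hhkkkkSF ⇒ hhkkkkcccF ⇒ hhkkkkccck

S ⇒ hFF   [S ::= h F F]
hFF ⇒ hCSF   [F ::= C S]
hCSF ⇒ hSFFSF   [C ::= S F F]
hSFFSF ⇒ hhFFFFSF   [S ::= h F F]
hhFFFFSF ⇒ hhkFFFSF   [F ::= k]
hhkFFFSF ⇒ hhkkFFSF   [F ::= k]
hhkkFFSF ⇒ hhkkkFSF   [F ::= k]
hhkkkFSF ⇒ hhkkkkSF   [F ::= k]
hhkkkkSF ⇒ hhkkkkcccF   [S ::= c c c]
hhkkkkcccF ⇒ hhkkkkccck   [F ::= k]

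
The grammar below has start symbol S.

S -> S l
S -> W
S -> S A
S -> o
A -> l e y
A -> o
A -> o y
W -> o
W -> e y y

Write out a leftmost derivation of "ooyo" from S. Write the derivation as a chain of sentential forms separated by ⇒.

S ⇒ SA ⇒ SAA ⇒ WAA ⇒ oAA ⇒ ooyA ⇒ ooyo

S ⇒ SA   [S -> S A]
SA ⇒ SAA   [S -> S A]
SAA ⇒ WAA   [S -> W]
WAA ⇒ oAA   [W -> o]
oAA ⇒ ooyA   [A -> o y]
ooyA ⇒ ooyo   [A -> o]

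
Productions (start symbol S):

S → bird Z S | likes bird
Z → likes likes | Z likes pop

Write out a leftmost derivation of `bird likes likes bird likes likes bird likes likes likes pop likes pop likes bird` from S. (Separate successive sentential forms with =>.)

S => bird Z S => bird likes likes S => bird likes likes bird Z S => bird likes likes bird likes likes S => bird likes likes bird likes likes bird Z S => bird likes likes bird likes likes bird Z likes pop S => bird likes likes bird likes likes bird Z likes pop likes pop S => bird likes likes bird likes likes bird likes likes likes pop likes pop S => bird likes likes bird likes likes bird likes likes likes pop likes pop likes bird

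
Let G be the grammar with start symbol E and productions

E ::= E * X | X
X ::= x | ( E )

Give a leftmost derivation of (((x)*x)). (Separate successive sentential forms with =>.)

E => X   [E ::= X]
X => (E)   [X ::= ( E )]
(E) => (X)   [E ::= X]
(X) => ((E))   [X ::= ( E )]
((E)) => ((E*X))   [E ::= E * X]
((E*X)) => ((X*X))   [E ::= X]
((X*X)) => (((E)*X))   [X ::= ( E )]
(((E)*X)) => (((X)*X))   [E ::= X]
(((X)*X)) => (((x)*X))   [X ::= x]
(((x)*X)) => (((x)*x))   [X ::= x]

E => X => (E) => (X) => ((E)) => ((E*X)) => ((X*X)) => (((E)*X)) => (((X)*X)) => (((x)*X)) => (((x)*x))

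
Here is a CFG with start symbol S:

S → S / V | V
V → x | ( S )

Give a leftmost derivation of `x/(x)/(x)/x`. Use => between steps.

S=>S/V=>S/V/V=>S/V/V/V=>V/V/V/V=>x/V/V/V=>x/(S)/V/V=>x/(V)/V/V=>x/(x)/V/V=>x/(x)/(S)/V=>x/(x)/(V)/V=>x/(x)/(x)/V=>x/(x)/(x)/x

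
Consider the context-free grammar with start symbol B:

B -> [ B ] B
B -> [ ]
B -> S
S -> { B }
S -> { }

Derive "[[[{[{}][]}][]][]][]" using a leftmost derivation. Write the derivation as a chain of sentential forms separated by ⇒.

B ⇒ [B]B   [B -> [ B ] B]
[B]B ⇒ [[B]B]B   [B -> [ B ] B]
[[B]B]B ⇒ [[[B]B]B]B   [B -> [ B ] B]
[[[B]B]B]B ⇒ [[[S]B]B]B   [B -> S]
[[[S]B]B]B ⇒ [[[{B}]B]B]B   [S -> { B }]
[[[{B}]B]B]B ⇒ [[[{[B]B}]B]B]B   [B -> [ B ] B]
[[[{[B]B}]B]B]B ⇒ [[[{[S]B}]B]B]B   [B -> S]
[[[{[S]B}]B]B]B ⇒ [[[{[{}]B}]B]B]B   [S -> { }]
[[[{[{}]B}]B]B]B ⇒ [[[{[{}][]}]B]B]B   [B -> [ ]]
[[[{[{}][]}]B]B]B ⇒ [[[{[{}][]}][]]B]B   [B -> [ ]]
[[[{[{}][]}][]]B]B ⇒ [[[{[{}][]}][]][]]B   [B -> [ ]]
[[[{[{}][]}][]][]]B ⇒ [[[{[{}][]}][]][]][]   [B -> [ ]]

B⇒[B]B⇒[[B]B]B⇒[[[B]B]B]B⇒[[[S]B]B]B⇒[[[{B}]B]B]B⇒[[[{[B]B}]B]B]B⇒[[[{[S]B}]B]B]B⇒[[[{[{}]B}]B]B]B⇒[[[{[{}][]}]B]B]B⇒[[[{[{}][]}][]]B]B⇒[[[{[{}][]}][]][]]B⇒[[[{[{}][]}][]][]][]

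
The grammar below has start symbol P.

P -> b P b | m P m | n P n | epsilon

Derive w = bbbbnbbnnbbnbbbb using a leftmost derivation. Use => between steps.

P => bPb => bbPbb => bbbPbbb => bbbbPbbbb => bbbbnPnbbbb => bbbbnbPbnbbbb => bbbbnbbPbbnbbbb => bbbbnbbnPnbbnbbbb => bbbbnbbnnbbnbbbb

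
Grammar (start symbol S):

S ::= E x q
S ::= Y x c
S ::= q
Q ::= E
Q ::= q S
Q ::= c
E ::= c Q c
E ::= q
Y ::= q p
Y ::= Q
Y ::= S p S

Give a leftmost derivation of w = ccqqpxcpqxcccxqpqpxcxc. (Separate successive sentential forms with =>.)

S => Yxc => SpSxc => ExqpSxc => cQcxqpSxc => cEcxqpSxc => ccQccxqpSxc => ccqSccxqpSxc => ccqYxcccxqpSxc => ccqSpSxcccxqpSxc => ccqYxcpSxcccxqpSxc => ccqqpxcpSxcccxqpSxc => ccqqpxcpqxcccxqpSxc => ccqqpxcpqxcccxqpYxcxc => ccqqpxcpqxcccxqpqpxcxc

S => Yxc   [S ::= Y x c]
Yxc => SpSxc   [Y ::= S p S]
SpSxc => ExqpSxc   [S ::= E x q]
ExqpSxc => cQcxqpSxc   [E ::= c Q c]
cQcxqpSxc => cEcxqpSxc   [Q ::= E]
cEcxqpSxc => ccQccxqpSxc   [E ::= c Q c]
ccQccxqpSxc => ccqSccxqpSxc   [Q ::= q S]
ccqSccxqpSxc => ccqYxcccxqpSxc   [S ::= Y x c]
ccqYxcccxqpSxc => ccqSpSxcccxqpSxc   [Y ::= S p S]
ccqSpSxcccxqpSxc => ccqYxcpSxcccxqpSxc   [S ::= Y x c]
ccqYxcpSxcccxqpSxc => ccqqpxcpSxcccxqpSxc   [Y ::= q p]
ccqqpxcpSxcccxqpSxc => ccqqpxcpqxcccxqpSxc   [S ::= q]
ccqqpxcpqxcccxqpSxc => ccqqpxcpqxcccxqpYxcxc   [S ::= Y x c]
ccqqpxcpqxcccxqpYxcxc => ccqqpxcpqxcccxqpqpxcxc   [Y ::= q p]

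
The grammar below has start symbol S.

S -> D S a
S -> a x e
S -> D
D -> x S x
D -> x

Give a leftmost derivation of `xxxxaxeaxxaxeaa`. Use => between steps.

S => DSa   [S -> D S a]
DSa => xSa   [D -> x]
xSa => xDSaa   [S -> D S a]
xDSaa => xxSxSaa   [D -> x S x]
xxSxSaa => xxDxSaa   [S -> D]
xxDxSaa => xxxSxxSaa   [D -> x S x]
xxxSxxSaa => xxxDSaxxSaa   [S -> D S a]
xxxDSaxxSaa => xxxxSaxxSaa   [D -> x]
xxxxSaxxSaa => xxxxaxeaxxSaa   [S -> a x e]
xxxxaxeaxxSaa => xxxxaxeaxxaxeaa   [S -> a x e]

S => DSa => xSa => xDSaa => xxSxSaa => xxDxSaa => xxxSxxSaa => xxxDSaxxSaa => xxxxSaxxSaa => xxxxaxeaxxSaa => xxxxaxeaxxaxeaa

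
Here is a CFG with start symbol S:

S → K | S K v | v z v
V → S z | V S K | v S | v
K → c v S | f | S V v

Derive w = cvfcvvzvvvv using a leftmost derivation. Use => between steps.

S=>K=>SVv=>SKvVv=>KKvVv=>cvSKvVv=>cvKKvVv=>cvfKvVv=>cvfcvSvVv=>cvfcvvzvvVv=>cvfcvvzvvvv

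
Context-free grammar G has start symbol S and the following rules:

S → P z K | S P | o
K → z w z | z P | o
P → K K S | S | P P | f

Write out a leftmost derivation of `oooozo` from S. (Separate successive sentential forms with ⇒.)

S ⇒ SP ⇒ oP ⇒ oS ⇒ oPzK ⇒ oKKSzK ⇒ ooKSzK ⇒ oooSzK ⇒ oooozK ⇒ oooozo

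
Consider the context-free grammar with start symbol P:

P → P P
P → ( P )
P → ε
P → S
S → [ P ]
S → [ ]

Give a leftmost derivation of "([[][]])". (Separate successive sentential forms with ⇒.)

P ⇒ (P) ⇒ (S) ⇒ ([P]) ⇒ ([PP]) ⇒ ([SP]) ⇒ ([[P]P]) ⇒ ([[]P]) ⇒ ([[]S]) ⇒ ([[][]])

P ⇒ (P)   [P → ( P )]
(P) ⇒ (S)   [P → S]
(S) ⇒ ([P])   [S → [ P ]]
([P]) ⇒ ([PP])   [P → P P]
([PP]) ⇒ ([SP])   [P → S]
([SP]) ⇒ ([[P]P])   [S → [ P ]]
([[P]P]) ⇒ ([[]P])   [P → ε]
([[]P]) ⇒ ([[]S])   [P → S]
([[]S]) ⇒ ([[][]])   [S → [ ]]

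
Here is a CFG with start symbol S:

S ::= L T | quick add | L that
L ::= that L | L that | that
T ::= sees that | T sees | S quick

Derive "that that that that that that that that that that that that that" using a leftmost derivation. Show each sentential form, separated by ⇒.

S ⇒ L that   [S ::= L that]
L that ⇒ L that that   [L ::= L that]
L that that ⇒ that L that that   [L ::= that L]
that L that that ⇒ that L that that that   [L ::= L that]
that L that that that ⇒ that L that that that that   [L ::= L that]
that L that that that that ⇒ that that L that that that that   [L ::= that L]
that that L that that that that ⇒ that that L that that that that that   [L ::= L that]
that that L that that that that that ⇒ that that that L that that that that that   [L ::= that L]
that that that L that that that that that ⇒ that that that that L that that that that that   [L ::= that L]
that that that that L that that that that that ⇒ that that that that L that that that that that that   [L ::= L that]
that that that that L that that that that that that ⇒ that that that that L that that that that that that that   [L ::= L that]
that that that that L that that that that that that that ⇒ that that that that that L that that that that that that that   [L ::= that L]
that that that that that L that that that that that that that ⇒ that that that that that that that that that that that that that   [L ::= that]

S ⇒ L that ⇒ L that that ⇒ that L that that ⇒ that L that that that ⇒ that L that that that that ⇒ that that L that that that that ⇒ that that L that that that that that ⇒ that that that L that that that that that ⇒ that that that that L that that that that that ⇒ that that that that L that that that that that that ⇒ that that that that L that that that that that that that ⇒ that that that that that L that that that that that that that ⇒ that that that that that that that that that that that that that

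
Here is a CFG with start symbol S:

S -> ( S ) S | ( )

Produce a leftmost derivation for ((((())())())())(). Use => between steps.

S => (S)S   [S -> ( S ) S]
(S)S => ((S)S)S   [S -> ( S ) S]
((S)S)S => (((S)S)S)S   [S -> ( S ) S]
(((S)S)S)S => ((((S)S)S)S)S   [S -> ( S ) S]
((((S)S)S)S)S => ((((())S)S)S)S   [S -> ( )]
((((())S)S)S)S => ((((())())S)S)S   [S -> ( )]
((((())())S)S)S => ((((())())())S)S   [S -> ( )]
((((())())())S)S => ((((())())())())S   [S -> ( )]
((((())())())())S => ((((())())())())()   [S -> ( )]

S => (S)S => ((S)S)S => (((S)S)S)S => ((((S)S)S)S)S => ((((())S)S)S)S => ((((())())S)S)S => ((((())())())S)S => ((((())())())())S => ((((())())())())()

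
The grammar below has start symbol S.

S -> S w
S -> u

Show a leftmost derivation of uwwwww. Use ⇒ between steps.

S ⇒ Sw   [S -> S w]
Sw ⇒ Sww   [S -> S w]
Sww ⇒ Swww   [S -> S w]
Swww ⇒ Swwww   [S -> S w]
Swwww ⇒ Swwwww   [S -> S w]
Swwwww ⇒ uwwwww   [S -> u]

S ⇒ Sw ⇒ Sww ⇒ Swww ⇒ Swwww ⇒ Swwwww ⇒ uwwwww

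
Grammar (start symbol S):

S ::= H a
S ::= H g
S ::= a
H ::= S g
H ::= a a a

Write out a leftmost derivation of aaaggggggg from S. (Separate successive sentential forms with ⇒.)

S⇒Hg⇒Sgg⇒Hggg⇒Sgggg⇒Hggggg⇒Sgggggg⇒Hggggggg⇒aaaggggggg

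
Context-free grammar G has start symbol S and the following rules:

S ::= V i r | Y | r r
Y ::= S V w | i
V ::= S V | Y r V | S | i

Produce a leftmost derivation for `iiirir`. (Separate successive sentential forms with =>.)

S => Vir => Sir => Virir => SVirir => YVirir => iVirir => iiirir

S => Vir   [S ::= V i r]
Vir => Sir   [V ::= S]
Sir => Virir   [S ::= V i r]
Virir => SVirir   [V ::= S V]
SVirir => YVirir   [S ::= Y]
YVirir => iVirir   [Y ::= i]
iVirir => iiirir   [V ::= i]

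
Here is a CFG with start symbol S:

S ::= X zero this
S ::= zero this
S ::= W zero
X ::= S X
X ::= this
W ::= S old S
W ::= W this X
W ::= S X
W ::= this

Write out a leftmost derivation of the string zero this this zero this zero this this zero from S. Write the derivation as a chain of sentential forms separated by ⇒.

S ⇒ W zero   [S ::= W zero]
W zero ⇒ S X zero   [W ::= S X]
S X zero ⇒ zero this X zero   [S ::= zero this]
zero this X zero ⇒ zero this S X zero   [X ::= S X]
zero this S X zero ⇒ zero this X zero this X zero   [S ::= X zero this]
zero this X zero this X zero ⇒ zero this S X zero this X zero   [X ::= S X]
zero this S X zero this X zero ⇒ zero this W zero X zero this X zero   [S ::= W zero]
zero this W zero X zero this X zero ⇒ zero this this zero X zero this X zero   [W ::= this]
zero this this zero X zero this X zero ⇒ zero this this zero this zero this X zero   [X ::= this]
zero this this zero this zero this X zero ⇒ zero this this zero this zero this this zero   [X ::= this]

S ⇒ W zero ⇒ S X zero ⇒ zero this X zero ⇒ zero this S X zero ⇒ zero this X zero this X zero ⇒ zero this S X zero this X zero ⇒ zero this W zero X zero this X zero ⇒ zero this this zero X zero this X zero ⇒ zero this this zero this zero this X zero ⇒ zero this this zero this zero this this zero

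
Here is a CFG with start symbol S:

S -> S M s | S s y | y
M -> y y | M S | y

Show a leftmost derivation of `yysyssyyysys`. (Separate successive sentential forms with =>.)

S => SMs   [S -> S M s]
SMs => SMsMs   [S -> S M s]
SMsMs => SsyMsMs   [S -> S s y]
SsyMsMs => SMssyMsMs   [S -> S M s]
SMssyMsMs => SMsMssyMsMs   [S -> S M s]
SMsMssyMsMs => yMsMssyMsMs   [S -> y]
yMsMssyMsMs => yysMssyMsMs   [M -> y]
yysMssyMsMs => yysyssyMsMs   [M -> y]
yysyssyMsMs => yysyssyyysMs   [M -> y y]
yysyssyyysMs => yysyssyyysys   [M -> y]

S=>SMs=>SMsMs=>SsyMsMs=>SMssyMsMs=>SMsMssyMsMs=>yMsMssyMsMs=>yysMssyMsMs=>yysyssyMsMs=>yysyssyyysMs=>yysyssyyysys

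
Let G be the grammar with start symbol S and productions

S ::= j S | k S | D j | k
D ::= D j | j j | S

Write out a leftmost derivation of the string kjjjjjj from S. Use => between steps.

S => Dj => Djj => Sjj => kSjj => kDjjj => kDjjjj => kjjjjjj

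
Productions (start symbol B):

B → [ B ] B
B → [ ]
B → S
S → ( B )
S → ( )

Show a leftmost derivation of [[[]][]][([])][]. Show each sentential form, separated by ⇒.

B ⇒ [B]B ⇒ [[B]B]B ⇒ [[[]]B]B ⇒ [[[]][]]B ⇒ [[[]][]][B]B ⇒ [[[]][]][S]B ⇒ [[[]][]][(B)]B ⇒ [[[]][]][([])]B ⇒ [[[]][]][([])][]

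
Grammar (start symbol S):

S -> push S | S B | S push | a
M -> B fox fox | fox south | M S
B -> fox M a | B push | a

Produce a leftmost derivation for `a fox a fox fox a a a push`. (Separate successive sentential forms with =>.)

S => S push => S B push => S B B push => a B B push => a fox M a B push => a fox M S a B push => a fox B fox fox S a B push => a fox a fox fox S a B push => a fox a fox fox a a B push => a fox a fox fox a a a push

S => S push   [S -> S push]
S push => S B push   [S -> S B]
S B push => S B B push   [S -> S B]
S B B push => a B B push   [S -> a]
a B B push => a fox M a B push   [B -> fox M a]
a fox M a B push => a fox M S a B push   [M -> M S]
a fox M S a B push => a fox B fox fox S a B push   [M -> B fox fox]
a fox B fox fox S a B push => a fox a fox fox S a B push   [B -> a]
a fox a fox fox S a B push => a fox a fox fox a a B push   [S -> a]
a fox a fox fox a a B push => a fox a fox fox a a a push   [B -> a]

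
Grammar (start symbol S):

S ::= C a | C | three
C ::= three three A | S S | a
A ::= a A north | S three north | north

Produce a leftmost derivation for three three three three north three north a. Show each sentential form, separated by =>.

S => C a => three three A a => three three S three north a => three three C three north a => three three three three A three north a => three three three three north three north a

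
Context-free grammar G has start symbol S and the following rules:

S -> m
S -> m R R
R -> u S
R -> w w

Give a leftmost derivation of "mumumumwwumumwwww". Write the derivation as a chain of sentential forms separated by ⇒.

S⇒mRR⇒muSR⇒mumRRR⇒mumuSRR⇒mumumRRRR⇒mumumuSRRR⇒mumumumRRRRR⇒mumumumwwRRRR⇒mumumumwwuSRRR⇒mumumumwwumRRR⇒mumumumwwumuSRR⇒mumumumwwumumRR⇒mumumumwwumumwwR⇒mumumumwwumumwwww

S ⇒ mRR   [S -> m R R]
mRR ⇒ muSR   [R -> u S]
muSR ⇒ mumRRR   [S -> m R R]
mumRRR ⇒ mumuSRR   [R -> u S]
mumuSRR ⇒ mumumRRRR   [S -> m R R]
mumumRRRR ⇒ mumumuSRRR   [R -> u S]
mumumuSRRR ⇒ mumumumRRRRR   [S -> m R R]
mumumumRRRRR ⇒ mumumumwwRRRR   [R -> w w]
mumumumwwRRRR ⇒ mumumumwwuSRRR   [R -> u S]
mumumumwwuSRRR ⇒ mumumumwwumRRR   [S -> m]
mumumumwwumRRR ⇒ mumumumwwumuSRR   [R -> u S]
mumumumwwumuSRR ⇒ mumumumwwumumRR   [S -> m]
mumumumwwumumRR ⇒ mumumumwwumumwwR   [R -> w w]
mumumumwwumumwwR ⇒ mumumumwwumumwwww   [R -> w w]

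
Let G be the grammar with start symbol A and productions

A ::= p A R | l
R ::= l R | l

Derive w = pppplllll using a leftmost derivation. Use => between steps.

A=>pAR=>ppARR=>pppARRR=>ppppARRRR=>pppplRRRR=>ppppllRRR=>pppplllRR=>ppppllllR=>pppplllll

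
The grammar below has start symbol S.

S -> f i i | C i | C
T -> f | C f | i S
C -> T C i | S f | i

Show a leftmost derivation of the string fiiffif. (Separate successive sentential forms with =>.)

S => C   [S -> C]
C => Sf   [C -> S f]
Sf => Cif   [S -> C i]
Cif => Sfif   [C -> S f]
Sfif => Cfif   [S -> C]
Cfif => Sffif   [C -> S f]
Sffif => Cffif   [S -> C]
Cffif => TCiffif   [C -> T C i]
TCiffif => fCiffif   [T -> f]
fCiffif => fiiffif   [C -> i]

S=>C=>Sf=>Cif=>Sfif=>Cfif=>Sffif=>Cffif=>TCiffif=>fCiffif=>fiiffif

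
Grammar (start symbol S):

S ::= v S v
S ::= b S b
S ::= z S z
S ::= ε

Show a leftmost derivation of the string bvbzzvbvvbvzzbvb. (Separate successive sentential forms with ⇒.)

S ⇒ bSb ⇒ bvSvb ⇒ bvbSbvb ⇒ bvbzSzbvb ⇒ bvbzzSzzbvb ⇒ bvbzzvSvzzbvb ⇒ bvbzzvbSbvzzbvb ⇒ bvbzzvbvSvbvzzbvb ⇒ bvbzzvbvvbvzzbvb

S ⇒ bSb   [S ::= b S b]
bSb ⇒ bvSvb   [S ::= v S v]
bvSvb ⇒ bvbSbvb   [S ::= b S b]
bvbSbvb ⇒ bvbzSzbvb   [S ::= z S z]
bvbzSzbvb ⇒ bvbzzSzzbvb   [S ::= z S z]
bvbzzSzzbvb ⇒ bvbzzvSvzzbvb   [S ::= v S v]
bvbzzvSvzzbvb ⇒ bvbzzvbSbvzzbvb   [S ::= b S b]
bvbzzvbSbvzzbvb ⇒ bvbzzvbvSvbvzzbvb   [S ::= v S v]
bvbzzvbvSvbvzzbvb ⇒ bvbzzvbvvbvzzbvb   [S ::= ε]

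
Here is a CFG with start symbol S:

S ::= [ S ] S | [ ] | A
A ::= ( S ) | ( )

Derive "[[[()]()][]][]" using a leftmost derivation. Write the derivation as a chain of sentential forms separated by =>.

S => [S]S   [S ::= [ S ] S]
[S]S => [[S]S]S   [S ::= [ S ] S]
[[S]S]S => [[[S]S]S]S   [S ::= [ S ] S]
[[[S]S]S]S => [[[A]S]S]S   [S ::= A]
[[[A]S]S]S => [[[()]S]S]S   [A ::= ( )]
[[[()]S]S]S => [[[()]A]S]S   [S ::= A]
[[[()]A]S]S => [[[()]()]S]S   [A ::= ( )]
[[[()]()]S]S => [[[()]()][]]S   [S ::= [ ]]
[[[()]()][]]S => [[[()]()][]][]   [S ::= [ ]]

S => [S]S => [[S]S]S => [[[S]S]S]S => [[[A]S]S]S => [[[()]S]S]S => [[[()]A]S]S => [[[()]()]S]S => [[[()]()][]]S => [[[()]()][]][]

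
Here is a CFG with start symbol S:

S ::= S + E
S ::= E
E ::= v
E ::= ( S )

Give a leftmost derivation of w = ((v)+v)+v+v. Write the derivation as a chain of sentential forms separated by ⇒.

S ⇒ S+E   [S ::= S + E]
S+E ⇒ S+E+E   [S ::= S + E]
S+E+E ⇒ E+E+E   [S ::= E]
E+E+E ⇒ (S)+E+E   [E ::= ( S )]
(S)+E+E ⇒ (S+E)+E+E   [S ::= S + E]
(S+E)+E+E ⇒ (E+E)+E+E   [S ::= E]
(E+E)+E+E ⇒ ((S)+E)+E+E   [E ::= ( S )]
((S)+E)+E+E ⇒ ((E)+E)+E+E   [S ::= E]
((E)+E)+E+E ⇒ ((v)+E)+E+E   [E ::= v]
((v)+E)+E+E ⇒ ((v)+v)+E+E   [E ::= v]
((v)+v)+E+E ⇒ ((v)+v)+v+E   [E ::= v]
((v)+v)+v+E ⇒ ((v)+v)+v+v   [E ::= v]

S⇒S+E⇒S+E+E⇒E+E+E⇒(S)+E+E⇒(S+E)+E+E⇒(E+E)+E+E⇒((S)+E)+E+E⇒((E)+E)+E+E⇒((v)+E)+E+E⇒((v)+v)+E+E⇒((v)+v)+v+E⇒((v)+v)+v+v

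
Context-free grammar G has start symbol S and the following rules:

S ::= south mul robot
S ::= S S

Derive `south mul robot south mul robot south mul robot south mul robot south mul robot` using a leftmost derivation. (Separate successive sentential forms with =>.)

S => S S => S S S => S S S S => south mul robot S S S => south mul robot S S S S => south mul robot south mul robot S S S => south mul robot south mul robot south mul robot S S => south mul robot south mul robot south mul robot south mul robot S => south mul robot south mul robot south mul robot south mul robot south mul robot

S => S S   [S ::= S S]
S S => S S S   [S ::= S S]
S S S => S S S S   [S ::= S S]
S S S S => south mul robot S S S   [S ::= south mul robot]
south mul robot S S S => south mul robot S S S S   [S ::= S S]
south mul robot S S S S => south mul robot south mul robot S S S   [S ::= south mul robot]
south mul robot south mul robot S S S => south mul robot south mul robot south mul robot S S   [S ::= south mul robot]
south mul robot south mul robot south mul robot S S => south mul robot south mul robot south mul robot south mul robot S   [S ::= south mul robot]
south mul robot south mul robot south mul robot south mul robot S => south mul robot south mul robot south mul robot south mul robot south mul robot   [S ::= south mul robot]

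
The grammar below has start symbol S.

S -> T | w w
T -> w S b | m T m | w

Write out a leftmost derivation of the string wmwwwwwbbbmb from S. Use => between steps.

S => T => wSb => wTb => wmTmb => wmwSbmb => wmwTbmb => wmwwSbbmb => wmwwTbbmb => wmwwwSbbbmb => wmwwwwwbbbmb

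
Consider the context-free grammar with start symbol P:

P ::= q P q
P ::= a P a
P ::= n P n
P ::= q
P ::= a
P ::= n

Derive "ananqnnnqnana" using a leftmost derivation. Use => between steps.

P => aPa => anPna => anaPana => ananPnana => ananqPqnana => ananqnPnqnana => ananqnnnqnana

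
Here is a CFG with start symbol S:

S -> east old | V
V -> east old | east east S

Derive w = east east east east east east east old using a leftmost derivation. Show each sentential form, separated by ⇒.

S ⇒ V ⇒ east east S ⇒ east east V ⇒ east east east east S ⇒ east east east east V ⇒ east east east east east east S ⇒ east east east east east east east old

S ⇒ V   [S -> V]
V ⇒ east east S   [V -> east east S]
east east S ⇒ east east V   [S -> V]
east east V ⇒ east east east east S   [V -> east east S]
east east east east S ⇒ east east east east V   [S -> V]
east east east east V ⇒ east east east east east east S   [V -> east east S]
east east east east east east S ⇒ east east east east east east east old   [S -> east old]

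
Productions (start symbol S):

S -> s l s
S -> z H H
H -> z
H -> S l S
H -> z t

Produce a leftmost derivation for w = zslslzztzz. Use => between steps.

S => zHH => zSlSH => zslslSH => zslslzHHH => zslslzztHH => zslslzztzH => zslslzztzz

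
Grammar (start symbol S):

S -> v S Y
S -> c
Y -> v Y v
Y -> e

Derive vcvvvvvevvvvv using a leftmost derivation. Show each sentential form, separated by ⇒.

S ⇒ vSY ⇒ vcY ⇒ vcvYv ⇒ vcvvYvv ⇒ vcvvvYvvv ⇒ vcvvvvYvvvv ⇒ vcvvvvvYvvvvv ⇒ vcvvvvvevvvvv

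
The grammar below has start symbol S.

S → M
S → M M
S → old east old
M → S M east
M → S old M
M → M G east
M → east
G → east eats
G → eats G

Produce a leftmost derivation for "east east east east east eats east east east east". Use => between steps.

S => M => S M east => M M M east => M G east M M east => S M east G east M M east => M M M east G east M M east => east M M east G east M M east => east east M east G east M M east => east east east east G east M M east => east east east east east eats east M M east => east east east east east eats east east M east => east east east east east eats east east east east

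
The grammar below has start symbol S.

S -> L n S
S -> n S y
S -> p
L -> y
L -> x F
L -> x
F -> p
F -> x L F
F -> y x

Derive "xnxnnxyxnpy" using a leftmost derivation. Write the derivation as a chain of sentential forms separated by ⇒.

S ⇒ LnS   [S -> L n S]
LnS ⇒ xnS   [L -> x]
xnS ⇒ xnLnS   [S -> L n S]
xnLnS ⇒ xnxnS   [L -> x]
xnxnS ⇒ xnxnnSy   [S -> n S y]
xnxnnSy ⇒ xnxnnLnSy   [S -> L n S]
xnxnnLnSy ⇒ xnxnnxFnSy   [L -> x F]
xnxnnxFnSy ⇒ xnxnnxyxnSy   [F -> y x]
xnxnnxyxnSy ⇒ xnxnnxyxnpy   [S -> p]

S ⇒ LnS ⇒ xnS ⇒ xnLnS ⇒ xnxnS ⇒ xnxnnSy ⇒ xnxnnLnSy ⇒ xnxnnxFnSy ⇒ xnxnnxyxnSy ⇒ xnxnnxyxnpy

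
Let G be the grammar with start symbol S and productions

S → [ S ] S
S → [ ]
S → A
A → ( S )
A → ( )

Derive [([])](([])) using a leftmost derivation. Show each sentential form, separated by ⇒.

S⇒[S]S⇒[A]S⇒[(S)]S⇒[([])]S⇒[([])]A⇒[([])](S)⇒[([])](A)⇒[([])]((S))⇒[([])](([]))

S ⇒ [S]S   [S → [ S ] S]
[S]S ⇒ [A]S   [S → A]
[A]S ⇒ [(S)]S   [A → ( S )]
[(S)]S ⇒ [([])]S   [S → [ ]]
[([])]S ⇒ [([])]A   [S → A]
[([])]A ⇒ [([])](S)   [A → ( S )]
[([])](S) ⇒ [([])](A)   [S → A]
[([])](A) ⇒ [([])]((S))   [A → ( S )]
[([])]((S)) ⇒ [([])](([]))   [S → [ ]]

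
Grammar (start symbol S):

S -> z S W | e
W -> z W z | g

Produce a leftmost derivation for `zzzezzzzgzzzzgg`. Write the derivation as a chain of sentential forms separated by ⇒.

S ⇒ zSW ⇒ zzSWW ⇒ zzzSWWW ⇒ zzzeWWW ⇒ zzzezWzWW ⇒ zzzezzWzzWW ⇒ zzzezzzWzzzWW ⇒ zzzezzzzWzzzzWW ⇒ zzzezzzzgzzzzWW ⇒ zzzezzzzgzzzzgW ⇒ zzzezzzzgzzzzgg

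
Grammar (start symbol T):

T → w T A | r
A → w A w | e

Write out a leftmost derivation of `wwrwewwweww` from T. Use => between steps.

T => wTA   [T → w T A]
wTA => wwTAA   [T → w T A]
wwTAA => wwrAA   [T → r]
wwrAA => wwrwAwA   [A → w A w]
wwrwAwA => wwrwewA   [A → e]
wwrwewA => wwrwewwAw   [A → w A w]
wwrwewwAw => wwrwewwwAww   [A → w A w]
wwrwewwwAww => wwrwewwweww   [A → e]

T => wTA => wwTAA => wwrAA => wwrwAwA => wwrwewA => wwrwewwAw => wwrwewwwAww => wwrwewwweww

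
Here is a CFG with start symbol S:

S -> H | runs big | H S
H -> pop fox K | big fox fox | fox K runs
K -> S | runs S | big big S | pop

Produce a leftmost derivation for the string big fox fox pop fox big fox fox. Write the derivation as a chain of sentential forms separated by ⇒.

S ⇒ H S ⇒ big fox fox S ⇒ big fox fox H ⇒ big fox fox pop fox K ⇒ big fox fox pop fox S ⇒ big fox fox pop fox H ⇒ big fox fox pop fox big fox fox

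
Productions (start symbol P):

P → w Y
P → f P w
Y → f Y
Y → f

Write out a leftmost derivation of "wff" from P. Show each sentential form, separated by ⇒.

P ⇒ wY   [P → w Y]
wY ⇒ wfY   [Y → f Y]
wfY ⇒ wff   [Y → f]

P⇒wY⇒wfY⇒wff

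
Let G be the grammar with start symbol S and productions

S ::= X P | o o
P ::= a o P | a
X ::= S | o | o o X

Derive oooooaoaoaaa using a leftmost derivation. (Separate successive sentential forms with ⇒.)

S ⇒ XP ⇒ SP ⇒ XPP ⇒ ooXPP ⇒ ooSPP ⇒ ooXPPP ⇒ ooooXPPP ⇒ oooooPPP ⇒ oooooaoPPP ⇒ oooooaoaoPPP ⇒ oooooaoaoaPP ⇒ oooooaoaoaaP ⇒ oooooaoaoaaa

S ⇒ XP   [S ::= X P]
XP ⇒ SP   [X ::= S]
SP ⇒ XPP   [S ::= X P]
XPP ⇒ ooXPP   [X ::= o o X]
ooXPP ⇒ ooSPP   [X ::= S]
ooSPP ⇒ ooXPPP   [S ::= X P]
ooXPPP ⇒ ooooXPPP   [X ::= o o X]
ooooXPPP ⇒ oooooPPP   [X ::= o]
oooooPPP ⇒ oooooaoPPP   [P ::= a o P]
oooooaoPPP ⇒ oooooaoaoPPP   [P ::= a o P]
oooooaoaoPPP ⇒ oooooaoaoaPP   [P ::= a]
oooooaoaoaPP ⇒ oooooaoaoaaP   [P ::= a]
oooooaoaoaaP ⇒ oooooaoaoaaa   [P ::= a]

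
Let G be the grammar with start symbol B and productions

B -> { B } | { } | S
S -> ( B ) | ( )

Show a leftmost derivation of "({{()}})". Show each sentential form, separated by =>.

B=>S=>(B)=>({B})=>({{B}})=>({{S}})=>({{()}})

B => S   [B -> S]
S => (B)   [S -> ( B )]
(B) => ({B})   [B -> { B }]
({B}) => ({{B}})   [B -> { B }]
({{B}}) => ({{S}})   [B -> S]
({{S}}) => ({{()}})   [S -> ( )]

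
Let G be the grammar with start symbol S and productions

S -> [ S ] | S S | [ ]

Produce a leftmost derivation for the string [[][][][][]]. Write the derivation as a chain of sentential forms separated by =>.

S => [S] => [SS] => [SSS] => [SSSS] => [SSSSS] => [[]SSSS] => [[][]SSS] => [[][][]SS] => [[][][][]S] => [[][][][][]]

S => [S]   [S -> [ S ]]
[S] => [SS]   [S -> S S]
[SS] => [SSS]   [S -> S S]
[SSS] => [SSSS]   [S -> S S]
[SSSS] => [SSSSS]   [S -> S S]
[SSSSS] => [[]SSSS]   [S -> [ ]]
[[]SSSS] => [[][]SSS]   [S -> [ ]]
[[][]SSS] => [[][][]SS]   [S -> [ ]]
[[][][]SS] => [[][][][]S]   [S -> [ ]]
[[][][][]S] => [[][][][][]]   [S -> [ ]]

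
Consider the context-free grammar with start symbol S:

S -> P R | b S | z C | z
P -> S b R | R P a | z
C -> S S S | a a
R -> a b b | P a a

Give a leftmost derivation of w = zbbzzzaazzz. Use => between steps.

S => zC   [S -> z C]
zC => zSSS   [C -> S S S]
zSSS => zbSSS   [S -> b S]
zbSSS => zbbSSS   [S -> b S]
zbbSSS => zbbzCSS   [S -> z C]
zbbzCSS => zbbzSSSSS   [C -> S S S]
zbbzSSSSS => zbbzzSSSS   [S -> z]
zbbzzSSSS => zbbzzzCSSS   [S -> z C]
zbbzzzCSSS => zbbzzzaaSSS   [C -> a a]
zbbzzzaaSSS => zbbzzzaazSS   [S -> z]
zbbzzzaazSS => zbbzzzaazzS   [S -> z]
zbbzzzaazzS => zbbzzzaazzz   [S -> z]

S => zC => zSSS => zbSSS => zbbSSS => zbbzCSS => zbbzSSSSS => zbbzzSSSS => zbbzzzCSSS => zbbzzzaaSSS => zbbzzzaazSS => zbbzzzaazzS => zbbzzzaazzz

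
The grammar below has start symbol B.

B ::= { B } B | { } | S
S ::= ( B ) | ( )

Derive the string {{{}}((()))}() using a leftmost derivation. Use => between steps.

B => {B}B   [B ::= { B } B]
{B}B => {{B}B}B   [B ::= { B } B]
{{B}B}B => {{{}}B}B   [B ::= { }]
{{{}}B}B => {{{}}S}B   [B ::= S]
{{{}}S}B => {{{}}(B)}B   [S ::= ( B )]
{{{}}(B)}B => {{{}}(S)}B   [B ::= S]
{{{}}(S)}B => {{{}}((B))}B   [S ::= ( B )]
{{{}}((B))}B => {{{}}((S))}B   [B ::= S]
{{{}}((S))}B => {{{}}((()))}B   [S ::= ( )]
{{{}}((()))}B => {{{}}((()))}S   [B ::= S]
{{{}}((()))}S => {{{}}((()))}()   [S ::= ( )]

B=>{B}B=>{{B}B}B=>{{{}}B}B=>{{{}}S}B=>{{{}}(B)}B=>{{{}}(S)}B=>{{{}}((B))}B=>{{{}}((S))}B=>{{{}}((()))}B=>{{{}}((()))}S=>{{{}}((()))}()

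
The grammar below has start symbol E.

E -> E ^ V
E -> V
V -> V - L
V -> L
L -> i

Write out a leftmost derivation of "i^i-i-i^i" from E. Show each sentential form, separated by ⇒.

E⇒E^V⇒E^V^V⇒V^V^V⇒L^V^V⇒i^V^V⇒i^V-L^V⇒i^V-L-L^V⇒i^L-L-L^V⇒i^i-L-L^V⇒i^i-i-L^V⇒i^i-i-i^V⇒i^i-i-i^L⇒i^i-i-i^i

E ⇒ E^V   [E -> E ^ V]
E^V ⇒ E^V^V   [E -> E ^ V]
E^V^V ⇒ V^V^V   [E -> V]
V^V^V ⇒ L^V^V   [V -> L]
L^V^V ⇒ i^V^V   [L -> i]
i^V^V ⇒ i^V-L^V   [V -> V - L]
i^V-L^V ⇒ i^V-L-L^V   [V -> V - L]
i^V-L-L^V ⇒ i^L-L-L^V   [V -> L]
i^L-L-L^V ⇒ i^i-L-L^V   [L -> i]
i^i-L-L^V ⇒ i^i-i-L^V   [L -> i]
i^i-i-L^V ⇒ i^i-i-i^V   [L -> i]
i^i-i-i^V ⇒ i^i-i-i^L   [V -> L]
i^i-i-i^L ⇒ i^i-i-i^i   [L -> i]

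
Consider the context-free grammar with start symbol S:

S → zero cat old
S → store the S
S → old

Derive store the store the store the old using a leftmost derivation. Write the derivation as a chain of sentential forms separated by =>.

S => store the S   [S → store the S]
store the S => store the store the S   [S → store the S]
store the store the S => store the store the store the S   [S → store the S]
store the store the store the S => store the store the store the old   [S → old]

S => store the S => store the store the S => store the store the store the S => store the store the store the old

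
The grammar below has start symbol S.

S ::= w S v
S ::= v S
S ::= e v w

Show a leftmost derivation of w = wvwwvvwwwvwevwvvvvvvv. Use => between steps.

S => wSv   [S ::= w S v]
wSv => wvSv   [S ::= v S]
wvSv => wvwSvv   [S ::= w S v]
wvwSvv => wvwwSvvv   [S ::= w S v]
wvwwSvvv => wvwwvSvvv   [S ::= v S]
wvwwvSvvv => wvwwvvSvvv   [S ::= v S]
wvwwvvSvvv => wvwwvvwSvvvv   [S ::= w S v]
wvwwvvwSvvvv => wvwwvvwwSvvvvv   [S ::= w S v]
wvwwvvwwSvvvvv => wvwwvvwwwSvvvvvv   [S ::= w S v]
wvwwvvwwwSvvvvvv => wvwwvvwwwvSvvvvvv   [S ::= v S]
wvwwvvwwwvSvvvvvv => wvwwvvwwwvwSvvvvvvv   [S ::= w S v]
wvwwvvwwwvwSvvvvvvv => wvwwvvwwwvwevwvvvvvvv   [S ::= e v w]

S => wSv => wvSv => wvwSvv => wvwwSvvv => wvwwvSvvv => wvwwvvSvvv => wvwwvvwSvvvv => wvwwvvwwSvvvvv => wvwwvvwwwSvvvvvv => wvwwvvwwwvSvvvvvv => wvwwvvwwwvwSvvvvvvv => wvwwvvwwwvwevwvvvvvvv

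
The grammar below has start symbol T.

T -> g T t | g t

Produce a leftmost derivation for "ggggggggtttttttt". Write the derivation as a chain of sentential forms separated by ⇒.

T ⇒ gTt   [T -> g T t]
gTt ⇒ ggTtt   [T -> g T t]
ggTtt ⇒ gggTttt   [T -> g T t]
gggTttt ⇒ ggggTtttt   [T -> g T t]
ggggTtttt ⇒ gggggTttttt   [T -> g T t]
gggggTttttt ⇒ ggggggTtttttt   [T -> g T t]
ggggggTtttttt ⇒ gggggggTttttttt   [T -> g T t]
gggggggTttttttt ⇒ ggggggggtttttttt   [T -> g t]

T⇒gTt⇒ggTtt⇒gggTttt⇒ggggTtttt⇒gggggTttttt⇒ggggggTtttttt⇒gggggggTttttttt⇒ggggggggtttttttt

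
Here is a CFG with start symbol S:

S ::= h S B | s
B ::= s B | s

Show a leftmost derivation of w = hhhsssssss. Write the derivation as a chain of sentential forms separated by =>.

S => hSB   [S ::= h S B]
hSB => hhSBB   [S ::= h S B]
hhSBB => hhhSBBB   [S ::= h S B]
hhhSBBB => hhhsBBB   [S ::= s]
hhhsBBB => hhhssBB   [B ::= s]
hhhssBB => hhhsssBB   [B ::= s B]
hhhsssBB => hhhssssBB   [B ::= s B]
hhhssssBB => hhhsssssB   [B ::= s]
hhhsssssB => hhhssssssB   [B ::= s B]
hhhssssssB => hhhsssssss   [B ::= s]

S => hSB => hhSBB => hhhSBBB => hhhsBBB => hhhssBB => hhhsssBB => hhhssssBB => hhhsssssB => hhhssssssB => hhhsssssss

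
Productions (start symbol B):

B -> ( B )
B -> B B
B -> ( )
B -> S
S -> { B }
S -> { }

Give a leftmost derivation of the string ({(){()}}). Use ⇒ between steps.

B ⇒ (B) ⇒ (S) ⇒ ({B}) ⇒ ({BB}) ⇒ ({()B}) ⇒ ({()S}) ⇒ ({(){B}}) ⇒ ({(){()}})

B ⇒ (B)   [B -> ( B )]
(B) ⇒ (S)   [B -> S]
(S) ⇒ ({B})   [S -> { B }]
({B}) ⇒ ({BB})   [B -> B B]
({BB}) ⇒ ({()B})   [B -> ( )]
({()B}) ⇒ ({()S})   [B -> S]
({()S}) ⇒ ({(){B}})   [S -> { B }]
({(){B}}) ⇒ ({(){()}})   [B -> ( )]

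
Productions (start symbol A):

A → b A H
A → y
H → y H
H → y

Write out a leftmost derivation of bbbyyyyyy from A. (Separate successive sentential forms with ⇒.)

A ⇒ bAH   [A → b A H]
bAH ⇒ bbAHH   [A → b A H]
bbAHH ⇒ bbbAHHH   [A → b A H]
bbbAHHH ⇒ bbbyHHH   [A → y]
bbbyHHH ⇒ bbbyyHHH   [H → y H]
bbbyyHHH ⇒ bbbyyyHHH   [H → y H]
bbbyyyHHH ⇒ bbbyyyyHH   [H → y]
bbbyyyyHH ⇒ bbbyyyyyH   [H → y]
bbbyyyyyH ⇒ bbbyyyyyy   [H → y]

A ⇒ bAH ⇒ bbAHH ⇒ bbbAHHH ⇒ bbbyHHH ⇒ bbbyyHHH ⇒ bbbyyyHHH ⇒ bbbyyyyHH ⇒ bbbyyyyyH ⇒ bbbyyyyyy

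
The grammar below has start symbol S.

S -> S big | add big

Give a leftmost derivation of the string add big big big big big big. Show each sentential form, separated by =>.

S => S big => S big big => S big big big => S big big big big => S big big big big big => add big big big big big big

S => S big   [S -> S big]
S big => S big big   [S -> S big]
S big big => S big big big   [S -> S big]
S big big big => S big big big big   [S -> S big]
S big big big big => S big big big big big   [S -> S big]
S big big big big big => add big big big big big big   [S -> add big]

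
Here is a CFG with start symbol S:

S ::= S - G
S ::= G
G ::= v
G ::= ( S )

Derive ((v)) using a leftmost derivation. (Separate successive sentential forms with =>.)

S => G   [S ::= G]
G => (S)   [G ::= ( S )]
(S) => (G)   [S ::= G]
(G) => ((S))   [G ::= ( S )]
((S)) => ((G))   [S ::= G]
((G)) => ((v))   [G ::= v]

S=>G=>(S)=>(G)=>((S))=>((G))=>((v))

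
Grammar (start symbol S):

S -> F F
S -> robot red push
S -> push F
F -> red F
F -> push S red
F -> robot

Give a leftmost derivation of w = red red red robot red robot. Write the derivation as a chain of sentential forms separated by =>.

S => F F   [S -> F F]
F F => red F F   [F -> red F]
red F F => red red F F   [F -> red F]
red red F F => red red red F F   [F -> red F]
red red red F F => red red red robot F   [F -> robot]
red red red robot F => red red red robot red F   [F -> red F]
red red red robot red F => red red red robot red robot   [F -> robot]

S => F F => red F F => red red F F => red red red F F => red red red robot F => red red red robot red F => red red red robot red robot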